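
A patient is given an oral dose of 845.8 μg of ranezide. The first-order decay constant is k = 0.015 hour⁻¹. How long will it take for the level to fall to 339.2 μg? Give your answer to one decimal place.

t½ = ln 2 / k = 0.69315 / 0.015 ≈ 46.21 hours.
Fraction remaining = 339.2/845.8 ≈ 0.40104.
n = log₂(845.8/339.2) = ln(2.4935)/ln 2 ≈ 1.3182 half-lives.
t = n × t½ = 1.3182 × 46.21 ≈ 60.913 hours.

60.9 hours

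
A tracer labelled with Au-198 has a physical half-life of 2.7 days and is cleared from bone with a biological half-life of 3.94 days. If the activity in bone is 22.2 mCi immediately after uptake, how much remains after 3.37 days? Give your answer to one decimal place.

1/t_eff = 1/t_phys + 1/t_biol = 1/2.7 + 1/3.94 = 0.62418 per day.
t_eff = 2.7 × 3.94 / (2.7 + 3.94) ≈ 1.6021 days.
Remaining = 22.2 × (1/2)^(3.37/1.6021) = 22.2 × (1/2)^2.1035 ≈ 5.1659 mCi.

5.2 mCi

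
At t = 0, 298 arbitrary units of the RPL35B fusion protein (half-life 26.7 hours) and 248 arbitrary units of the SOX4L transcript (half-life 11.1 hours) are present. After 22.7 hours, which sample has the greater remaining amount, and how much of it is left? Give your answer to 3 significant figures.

RPL35B fusion protein: 298 × (1/2)^0.85019 ≈ 165.3 arbitrary units.
SOX4L transcript: 248 × (1/2)^2.045 ≈ 60.094 arbitrary units.
RPL35B fusion protein has more remaining, at ≈ 165.3 arbitrary units.

RPL35B fusion protein, 165 arbitrary units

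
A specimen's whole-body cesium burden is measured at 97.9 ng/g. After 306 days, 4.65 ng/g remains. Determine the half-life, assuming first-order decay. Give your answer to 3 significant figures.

A/A₀ = 4.65/97.9 ≈ 0.047497.
n = log₂(21.054) ≈ 4.396 half-lives elapsed in 306 days.
t½ = 306/4.396 ≈ 69.609 days.

69.6 days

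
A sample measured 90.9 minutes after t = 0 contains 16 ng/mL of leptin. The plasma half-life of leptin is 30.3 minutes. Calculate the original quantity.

Number of half-lives elapsed: n = 90.9/30.3 ≈ 3.
A₀ = A × 2^n = 16 × 2^3 = 16 × 8 ≈ 128 ng/mL.

128 ng/mL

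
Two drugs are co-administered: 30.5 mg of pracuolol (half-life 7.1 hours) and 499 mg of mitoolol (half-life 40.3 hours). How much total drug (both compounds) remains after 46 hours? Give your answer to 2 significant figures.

pracuolol: 30.5 × (1/2)^(46/7.1) = 30.5 × (1/2)^6.4789 ≈ 0.34195 mg.
mitoolol: 499 × (1/2)^(46/40.3) = 499 × (1/2)^1.1414 ≈ 226.2 mg.
Total = 0.34195 + 226.2 ≈ 226.54 mg.

230 mg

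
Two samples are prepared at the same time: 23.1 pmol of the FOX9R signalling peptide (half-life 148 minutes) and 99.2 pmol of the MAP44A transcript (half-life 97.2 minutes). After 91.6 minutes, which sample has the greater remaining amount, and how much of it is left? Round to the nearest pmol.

FOX9R signalling peptide: 23.1 × (1/2)^0.61892 ≈ 15.042 pmol.
MAP44A transcript: 99.2 × (1/2)^0.94239 ≈ 51.621 pmol.
MAP44A transcript has more remaining, at ≈ 51.621 pmol.

MAP44A transcript, 52 pmol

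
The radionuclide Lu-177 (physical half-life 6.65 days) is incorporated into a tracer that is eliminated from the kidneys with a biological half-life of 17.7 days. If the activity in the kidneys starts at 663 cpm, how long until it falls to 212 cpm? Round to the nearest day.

8 days

1/t_eff = 1/t_phys + 1/t_biol = 1/6.65 + 1/17.7 = 0.20687 per day.
t_eff = 6.65 × 17.7 / (6.65 + 17.7) ≈ 4.8339 days.
n = log₂(663/212) ≈ 1.6449; t = 1.6449 × 4.8339 ≈ 7.9515 days.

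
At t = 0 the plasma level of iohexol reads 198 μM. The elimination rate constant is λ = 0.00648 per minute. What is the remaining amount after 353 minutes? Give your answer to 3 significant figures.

20.1 μM

t½ = ln 2 / λ = 0.69315 / 0.00648 ≈ 106.97 minutes.
Number of half-lives: n = 353/106.97 ≈ 3.3001.
Remaining = 198 × (1/2)^3.3001 = 198 × 0.10153 ≈ 20.102 μM.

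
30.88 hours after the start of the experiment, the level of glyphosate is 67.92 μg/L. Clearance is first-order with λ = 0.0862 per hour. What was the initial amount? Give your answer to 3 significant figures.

t½ = ln 2 / λ = 0.69315 / 0.0862 ≈ 8.0412 hours.
Number of half-lives elapsed: n = 30.88/8.0412 ≈ 3.8402.
A₀ = A × 2^n = 67.92 × 2^3.8402 = 67.92 × 14.323 ≈ 972.81 μg/L.

973 μg/L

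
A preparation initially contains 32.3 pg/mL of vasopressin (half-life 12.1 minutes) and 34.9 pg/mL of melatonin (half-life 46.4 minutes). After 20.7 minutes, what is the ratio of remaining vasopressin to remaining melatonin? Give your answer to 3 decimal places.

0.385

vasopressin: 32.3 × (1/2)^(20.7/12.1) = 32.3 × (1/2)^1.7107 ≈ 9.8677 pg/mL.
melatonin: 34.9 × (1/2)^(20.7/46.4) = 34.9 × (1/2)^0.44612 ≈ 25.617 pg/mL.
Ratio ≈ 9.8677 / 25.617 ≈ 0.3852.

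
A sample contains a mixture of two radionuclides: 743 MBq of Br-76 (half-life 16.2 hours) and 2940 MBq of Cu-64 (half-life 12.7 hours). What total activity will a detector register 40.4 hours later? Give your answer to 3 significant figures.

Br-76: 743 × (1/2)^(40.4/16.2) = 743 × (1/2)^2.4938 ≈ 131.91 MBq.
Cu-64: 2940 × (1/2)^(40.4/12.7) = 2940 × (1/2)^3.1811 ≈ 324.15 MBq.
Total = 131.91 + 324.15 ≈ 456.05 MBq.

456 MBq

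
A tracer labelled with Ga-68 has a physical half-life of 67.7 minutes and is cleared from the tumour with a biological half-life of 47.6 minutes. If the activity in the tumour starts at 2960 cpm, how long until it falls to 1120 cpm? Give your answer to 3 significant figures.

39.2 minutes

1/t_eff = 1/t_phys + 1/t_biol = 1/67.7 + 1/47.6 = 0.035779 per minute.
t_eff = 67.7 × 47.6 / (67.7 + 47.6) ≈ 27.949 minutes.
n = log₂(2960/1120) ≈ 1.4021; t = 1.4021 × 27.949 ≈ 39.187 minutes.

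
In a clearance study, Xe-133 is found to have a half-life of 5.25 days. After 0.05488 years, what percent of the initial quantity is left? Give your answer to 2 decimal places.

7.10%

0.05488 years = 20.0312 days.
n = 20.0312/5.25 ≈ 3.8155 half-lives.
Fraction remaining = (1/2)^3.8155 ≈ 0.071028, i.e. 7.1028%.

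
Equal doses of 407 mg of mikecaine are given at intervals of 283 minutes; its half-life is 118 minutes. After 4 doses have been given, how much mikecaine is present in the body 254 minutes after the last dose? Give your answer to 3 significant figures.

The 4 doses were given 1103, 820, 537, 254 minutes ago.
Total = 407·(1/2)^(1103/118) + 407·(1/2)^(820/118) + 407·(1/2)^(537/118) + 407·(1/2)^(254/118)
      = 0.62478 + 3.2938 + 17.364 + 91.541 ≈ 112.82 mg.

113 mg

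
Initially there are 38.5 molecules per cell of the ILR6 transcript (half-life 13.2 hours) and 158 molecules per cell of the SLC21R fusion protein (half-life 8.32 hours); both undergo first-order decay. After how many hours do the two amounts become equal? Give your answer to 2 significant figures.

Set 38.5·(1/2)^(t/13.2) = 158·(1/2)^(t/8.32).
Taking log₂: log₂(38.5/158) = t·(1/13.2 − 1/8.32).
log₂(0.24367) = -2.037; 1/13.2 − 1/8.32 = -0.044435.
t = -2.037 / -0.044435 ≈ 45.842 hours.

46 hours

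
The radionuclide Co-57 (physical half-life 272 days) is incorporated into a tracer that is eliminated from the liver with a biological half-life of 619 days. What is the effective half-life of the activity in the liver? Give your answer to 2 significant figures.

1/t_eff = 1/t_phys + 1/t_biol = 1/272 + 1/619 = 0.005292 per day.
t_eff = 272 × 619 / (272 + 619) ≈ 188.97 days.

190 days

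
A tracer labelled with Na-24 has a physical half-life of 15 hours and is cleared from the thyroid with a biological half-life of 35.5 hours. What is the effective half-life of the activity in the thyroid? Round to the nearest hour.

1/t_eff = 1/t_phys + 1/t_biol = 1/15 + 1/35.5 = 0.094836 per hour.
t_eff = 15 × 35.5 / (15 + 35.5) ≈ 10.545 hours.

11 hours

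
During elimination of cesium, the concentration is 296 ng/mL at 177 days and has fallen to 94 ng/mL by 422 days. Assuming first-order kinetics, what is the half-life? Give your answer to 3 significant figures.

Over Δt = 422 − 177 = 245 days, the level fell by a factor of 296/94 ≈ 3.1489.
n = log₂(3.1489) ≈ 1.6549 half-lives, so t½ = 245/1.6549 ≈ 148.05 days.

148 days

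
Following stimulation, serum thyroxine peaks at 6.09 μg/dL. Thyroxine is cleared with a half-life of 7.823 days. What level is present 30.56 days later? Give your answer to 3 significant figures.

Number of half-lives: n = 30.56/7.823 ≈ 3.9064.
Remaining = 6.09 × (1/2)^3.9064 = 6.09 × 0.066688 ≈ 0.40613 μg/dL.

0.406 μg/dL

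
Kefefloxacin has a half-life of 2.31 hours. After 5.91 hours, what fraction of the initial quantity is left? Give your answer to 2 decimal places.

n = 5.91/2.31 ≈ 2.5584 half-lives.
Fraction remaining = (1/2)^2.5584 ≈ 0.16976.

0.17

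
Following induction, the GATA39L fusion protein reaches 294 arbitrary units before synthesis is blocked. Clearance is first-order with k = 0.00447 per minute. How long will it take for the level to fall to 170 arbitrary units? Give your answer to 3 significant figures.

t½ = ln 2 / k = 0.69315 / 0.00447 ≈ 155.07 minutes.
Fraction remaining = 170/294 ≈ 0.57823.
n = log₂(294/170) = ln(1.7294)/ln 2 ≈ 0.79028 half-lives.
t = n × t½ = 0.79028 × 155.07 ≈ 122.55 minutes.

123 minutes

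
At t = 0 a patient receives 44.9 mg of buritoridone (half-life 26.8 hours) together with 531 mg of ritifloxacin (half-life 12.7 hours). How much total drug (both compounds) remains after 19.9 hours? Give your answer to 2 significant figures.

buritoridone: 44.9 × (1/2)^(19.9/26.8) = 44.9 × (1/2)^0.74254 ≈ 26.836 mg.
ritifloxacin: 531 × (1/2)^(19.9/12.7) = 531 × (1/2)^1.5669 ≈ 179.23 mg.
Total = 26.836 + 179.23 ≈ 206.06 mg.

210 mg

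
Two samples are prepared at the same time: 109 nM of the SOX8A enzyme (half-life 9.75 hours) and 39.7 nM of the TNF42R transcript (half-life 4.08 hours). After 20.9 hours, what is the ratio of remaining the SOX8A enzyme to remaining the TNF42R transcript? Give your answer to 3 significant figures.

21.6

SOX8A enzyme: 109 × (1/2)^(20.9/9.75) = 109 × (1/2)^2.1436 ≈ 24.668 nM.
TNF42R transcript: 39.7 × (1/2)^(20.9/4.08) = 39.7 × (1/2)^5.1225 ≈ 1.1396 nM.
Ratio ≈ 24.668 / 1.1396 ≈ 21.647.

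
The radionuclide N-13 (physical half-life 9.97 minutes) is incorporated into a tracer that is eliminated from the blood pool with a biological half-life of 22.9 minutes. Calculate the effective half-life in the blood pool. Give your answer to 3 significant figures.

1/t_eff = 1/t_phys + 1/t_biol = 1/9.97 + 1/22.9 = 0.14397 per minute.
t_eff = 9.97 × 22.9 / (9.97 + 22.9) ≈ 6.9459 minutes.

6.95 minutes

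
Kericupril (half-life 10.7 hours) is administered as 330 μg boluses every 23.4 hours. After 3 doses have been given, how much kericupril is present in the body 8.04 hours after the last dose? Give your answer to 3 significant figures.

The 3 doses were given 54.84, 31.44, 8.04 hours ago.
Total = 330·(1/2)^(54.84/10.7) + 330·(1/2)^(31.44/10.7) + 330·(1/2)^(8.04/10.7)
      = 9.4551 + 43.052 + 196.03 ≈ 248.54 μg.

249 μg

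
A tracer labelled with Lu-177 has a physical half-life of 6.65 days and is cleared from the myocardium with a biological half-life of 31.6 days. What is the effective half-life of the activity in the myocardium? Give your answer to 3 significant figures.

5.49 days

1/t_eff = 1/t_phys + 1/t_biol = 1/6.65 + 1/31.6 = 0.18202 per day.
t_eff = 6.65 × 31.6 / (6.65 + 31.6) ≈ 5.4939 days.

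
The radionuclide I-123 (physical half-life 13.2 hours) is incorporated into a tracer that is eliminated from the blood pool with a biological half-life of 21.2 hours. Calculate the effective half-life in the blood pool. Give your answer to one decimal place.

1/t_eff = 1/t_phys + 1/t_biol = 1/13.2 + 1/21.2 = 0.12293 per hour.
t_eff = 13.2 × 21.2 / (13.2 + 21.2) ≈ 8.1349 hours.

8.1 hours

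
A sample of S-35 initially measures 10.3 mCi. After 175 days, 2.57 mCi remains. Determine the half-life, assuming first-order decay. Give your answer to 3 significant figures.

87.4 days

A/A₀ = 2.57/10.3 ≈ 0.24951.
n = log₂(4.0078) ≈ 2.0028 half-lives elapsed in 175 days.
t½ = 175/2.0028 ≈ 87.377 days.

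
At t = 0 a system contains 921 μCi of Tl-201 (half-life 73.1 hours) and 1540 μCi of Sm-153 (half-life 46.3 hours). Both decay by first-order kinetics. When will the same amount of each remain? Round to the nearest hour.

94 hours

Set 921·(1/2)^(t/73.1) = 1540·(1/2)^(t/46.3).
Taking log₂: log₂(921/1540) = t·(1/73.1 − 1/46.3).
log₂(0.59805) = -0.74166; 1/73.1 − 1/46.3 = -0.0079184.
t = -0.74166 / -0.0079184 ≈ 93.663 hours.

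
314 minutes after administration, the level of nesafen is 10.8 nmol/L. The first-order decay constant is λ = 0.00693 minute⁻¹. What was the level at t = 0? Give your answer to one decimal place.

95.2 nmol/L

t½ = ln 2 / λ = 0.69315 / 0.00693 ≈ 100.02 minutes.
Number of half-lives elapsed: n = 314/100.02 ≈ 3.1393.
A₀ = A × 2^n = 10.8 × 2^3.1393 = 10.8 × 8.8112 ≈ 95.161 nmol/L.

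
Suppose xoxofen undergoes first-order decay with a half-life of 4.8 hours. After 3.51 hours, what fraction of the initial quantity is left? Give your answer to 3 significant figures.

n = 3.51/4.8 ≈ 0.73125 half-lives.
Fraction remaining = (1/2)^0.73125 ≈ 0.60238.

0.602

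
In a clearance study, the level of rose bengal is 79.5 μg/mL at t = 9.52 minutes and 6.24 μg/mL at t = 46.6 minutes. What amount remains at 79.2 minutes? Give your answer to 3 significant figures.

Over Δt = 46.6 − 9.52 = 37.08 minutes, the level fell by a factor of 79.5/6.24 ≈ 12.74.
n = log₂(12.74) ≈ 3.6713 half-lives, so t½ = 37.08/3.6713 ≈ 10.1 minutes.
From t = 46.6 to t = 79.2: 6.24 × (1/2)^((79.2−46.6)/10.1) ≈ 0.66609 μg/mL.

0.666 μg/mL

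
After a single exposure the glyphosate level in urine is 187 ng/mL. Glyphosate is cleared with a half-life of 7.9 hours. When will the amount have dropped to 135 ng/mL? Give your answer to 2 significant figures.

Fraction remaining = 135/187 ≈ 0.72193.
n = log₂(187/135) = ln(1.3852)/ln 2 ≈ 0.47008 half-lives.
t = n × t½ = 0.47008 × 7.9 ≈ 3.7136 hours.

3.7 hours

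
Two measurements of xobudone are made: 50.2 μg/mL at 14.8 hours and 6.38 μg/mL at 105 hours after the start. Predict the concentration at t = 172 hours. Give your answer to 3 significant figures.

1.38 μg/mL

Over Δt = 105 − 14.8 = 90.2 hours, the level fell by a factor of 50.2/6.38 ≈ 7.8683.
n = log₂(7.8683) ≈ 2.9761 half-lives, so t½ = 90.2/2.9761 ≈ 30.309 hours.
From t = 105 to t = 172: 6.38 × (1/2)^((172−105)/30.309) ≈ 1.3784 μg/mL.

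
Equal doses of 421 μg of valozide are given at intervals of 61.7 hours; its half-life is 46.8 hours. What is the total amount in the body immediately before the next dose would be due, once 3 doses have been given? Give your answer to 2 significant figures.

260 μg

The 3 doses were given 185.1, 123.4, 61.7 hours ago.
Total = 421·(1/2)^(185.1/46.8) + 421·(1/2)^(123.4/46.8) + 421·(1/2)^(61.7/46.8)
      = 27.144 + 67.693 + 168.82 ≈ 263.65 μg.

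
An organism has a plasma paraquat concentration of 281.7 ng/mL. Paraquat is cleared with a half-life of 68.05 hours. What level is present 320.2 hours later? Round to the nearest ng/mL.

11 ng/mL

Number of half-lives: n = 320.2/68.05 ≈ 4.7054.
Remaining = 281.7 × (1/2)^4.7054 = 281.7 × 0.03833 ≈ 10.798 ng/mL.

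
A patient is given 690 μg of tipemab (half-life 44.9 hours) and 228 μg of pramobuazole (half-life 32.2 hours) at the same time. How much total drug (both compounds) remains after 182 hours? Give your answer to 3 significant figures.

46.1 μg

tipemab: 690 × (1/2)^(182/44.9) = 690 × (1/2)^4.0535 ≈ 41.556 μg.
pramobuazole: 228 × (1/2)^(182/32.2) = 228 × (1/2)^5.6522 ≈ 4.5338 μg.
Total = 41.556 + 4.5338 ≈ 46.09 μg.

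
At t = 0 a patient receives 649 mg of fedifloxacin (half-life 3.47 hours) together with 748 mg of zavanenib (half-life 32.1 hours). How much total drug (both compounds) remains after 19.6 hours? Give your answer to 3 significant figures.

503 mg

fedifloxacin: 649 × (1/2)^(19.6/3.47) = 649 × (1/2)^5.6484 ≈ 12.939 mg.
zavanenib: 748 × (1/2)^(19.6/32.1) = 748 × (1/2)^0.61059 ≈ 489.89 mg.
Total = 12.939 + 489.89 ≈ 502.83 mg.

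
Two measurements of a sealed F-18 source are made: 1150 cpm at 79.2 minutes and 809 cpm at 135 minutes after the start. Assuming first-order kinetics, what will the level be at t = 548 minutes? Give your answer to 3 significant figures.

Over Δt = 135 − 79.2 = 55.8 minutes, the level fell by a factor of 1150/809 ≈ 1.4215.
n = log₂(1.4215) ≈ 0.50742 half-lives, so t½ = 55.8/0.50742 ≈ 109.97 minutes.
From t = 135 to t = 548: 809 × (1/2)^((548−135)/109.97) ≈ 59.894 cpm.

59.9 cpm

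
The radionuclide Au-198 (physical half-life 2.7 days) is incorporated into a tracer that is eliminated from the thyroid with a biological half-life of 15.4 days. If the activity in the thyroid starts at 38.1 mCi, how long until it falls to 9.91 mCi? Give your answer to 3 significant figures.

4.46 days

1/t_eff = 1/t_phys + 1/t_biol = 1/2.7 + 1/15.4 = 0.43531 per day.
t_eff = 2.7 × 15.4 / (2.7 + 15.4) ≈ 2.2972 days.
n = log₂(38.1/9.91) ≈ 1.9428; t = 1.9428 × 2.2972 ≈ 4.4632 days.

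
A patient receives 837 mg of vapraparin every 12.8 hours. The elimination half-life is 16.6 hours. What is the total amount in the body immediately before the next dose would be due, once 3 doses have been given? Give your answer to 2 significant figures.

The 3 doses were given 38.4, 25.6, 12.8 hours ago.
Total = 837·(1/2)^(38.4/16.6) + 837·(1/2)^(25.6/16.6) + 837·(1/2)^(12.8/16.6)
      = 168.41 + 287.4 + 490.46 ≈ 946.27 mg.

950 mg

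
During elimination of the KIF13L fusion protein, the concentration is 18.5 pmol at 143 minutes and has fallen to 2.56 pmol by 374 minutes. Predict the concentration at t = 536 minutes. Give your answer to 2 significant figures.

Over Δt = 374 − 143 = 231 minutes, the level fell by a factor of 18.5/2.56 ≈ 7.2266.
n = log₂(7.2266) ≈ 2.8533 half-lives, so t½ = 231/2.8533 ≈ 80.959 minutes.
From t = 374 to t = 536: 2.56 × (1/2)^((536−374)/80.959) ≈ 0.63955 pmol.

0.64 pmol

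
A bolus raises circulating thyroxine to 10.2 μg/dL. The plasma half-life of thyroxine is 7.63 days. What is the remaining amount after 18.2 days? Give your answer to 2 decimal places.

Number of half-lives: n = 18.2/7.63 ≈ 2.3853.
Remaining = 10.2 × (1/2)^2.3853 = 10.2 × 0.1914 ≈ 1.9523 μg/dL.

1.95 μg/dL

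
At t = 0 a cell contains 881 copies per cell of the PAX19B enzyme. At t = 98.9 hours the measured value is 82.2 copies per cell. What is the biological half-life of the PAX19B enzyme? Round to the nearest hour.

A/A₀ = 82.2/881 ≈ 0.093303.
n = log₂(10.718) ≈ 3.4219 half-lives elapsed in 98.9 hours.
t½ = 98.9/3.4219 ≈ 28.902 hours.

29 hours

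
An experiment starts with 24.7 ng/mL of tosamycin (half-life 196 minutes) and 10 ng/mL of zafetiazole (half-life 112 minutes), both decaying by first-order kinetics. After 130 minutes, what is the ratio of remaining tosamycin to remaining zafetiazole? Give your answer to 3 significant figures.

tosamycin: 24.7 × (1/2)^(130/196) = 24.7 × (1/2)^0.66327 ≈ 15.597 ng/mL.
zafetiazole: 10 × (1/2)^(130/112) = 10 × (1/2)^1.1607 ≈ 4.4729 ng/mL.
Ratio ≈ 15.597 / 4.4729 ≈ 3.4869.

3.49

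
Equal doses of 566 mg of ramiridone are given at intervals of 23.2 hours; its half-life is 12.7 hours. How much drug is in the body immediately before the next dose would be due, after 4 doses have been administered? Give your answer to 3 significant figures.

221 mg

The 4 doses were given 92.8, 69.6, 46.4, 23.2 hours ago.
Total = 566·(1/2)^(92.8/12.7) + 566·(1/2)^(69.6/12.7) + 566·(1/2)^(46.4/12.7) + 566·(1/2)^(23.2/12.7)
      = 3.5741 + 12.679 + 44.977 + 159.55 ≈ 220.78 mg.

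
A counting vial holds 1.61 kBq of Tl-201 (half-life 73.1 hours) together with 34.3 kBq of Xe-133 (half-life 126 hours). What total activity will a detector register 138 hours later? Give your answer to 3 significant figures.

16.5 kBq

Tl-201: 1.61 × (1/2)^(138/73.1) = 1.61 × (1/2)^1.8878 ≈ 0.43504 kBq.
Xe-133: 34.3 × (1/2)^(138/126) = 34.3 × (1/2)^1.0952 ≈ 16.054 kBq.
Total = 0.43504 + 16.054 ≈ 16.489 kBq.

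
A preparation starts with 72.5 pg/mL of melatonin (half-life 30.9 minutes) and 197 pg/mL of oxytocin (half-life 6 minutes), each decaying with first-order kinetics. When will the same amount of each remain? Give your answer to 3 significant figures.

Set 72.5·(1/2)^(t/30.9) = 197·(1/2)^(t/6).
Taking log₂: log₂(72.5/197) = t·(1/30.9 − 1/6).
log₂(0.36802) = -1.4421; 1/30.9 − 1/6 = -0.1343.
t = -1.4421 / -0.1343 ≈ 10.738 minutes.

10.7 minutes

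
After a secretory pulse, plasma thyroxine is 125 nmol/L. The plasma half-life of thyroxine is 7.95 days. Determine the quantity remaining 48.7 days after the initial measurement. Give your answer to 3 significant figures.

1.79 nmol/L

Number of half-lives: n = 48.7/7.95 ≈ 6.1258.
Remaining = 125 × (1/2)^6.1258 = 125 × 0.01432 ≈ 1.79 nmol/L.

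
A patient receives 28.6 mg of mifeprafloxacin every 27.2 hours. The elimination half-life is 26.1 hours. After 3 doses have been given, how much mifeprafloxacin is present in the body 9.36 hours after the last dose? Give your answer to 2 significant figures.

The 3 doses were given 63.76, 36.56, 9.36 hours ago.
Total = 28.6·(1/2)^(63.76/26.1) + 28.6·(1/2)^(36.56/26.1) + 28.6·(1/2)^(9.36/26.1)
      = 5.2599 + 10.832 + 22.305 ≈ 38.397 mg.

38 mg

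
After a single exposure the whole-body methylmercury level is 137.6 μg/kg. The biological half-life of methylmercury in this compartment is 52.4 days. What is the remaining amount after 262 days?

4.3 μg/kg

Elapsed time is 5 half-lives (262/52.4).
Each half-life halves the amount: 137.6 × (1/2)^5 = 137.6/32 = 4.3 μg/kg.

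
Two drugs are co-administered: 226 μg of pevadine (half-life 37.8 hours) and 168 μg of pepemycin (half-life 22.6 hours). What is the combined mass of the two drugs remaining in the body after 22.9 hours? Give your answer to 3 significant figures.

pevadine: 226 × (1/2)^(22.9/37.8) = 226 × (1/2)^0.60582 ≈ 148.5 μg.
pepemycin: 168 × (1/2)^(22.9/22.6) = 168 × (1/2)^1.0133 ≈ 83.231 μg.
Total = 148.5 + 83.231 ≈ 231.73 μg.

232 μg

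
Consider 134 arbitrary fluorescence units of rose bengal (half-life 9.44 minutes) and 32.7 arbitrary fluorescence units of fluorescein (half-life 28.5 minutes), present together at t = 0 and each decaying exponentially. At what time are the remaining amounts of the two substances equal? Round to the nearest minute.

Set 134·(1/2)^(t/9.44) = 32.7·(1/2)^(t/28.5).
Taking log₂: log₂(134/32.7) = t·(1/9.44 − 1/28.5).
log₂(4.0979) = 2.0349; 1/9.44 − 1/28.5 = 0.070844.
t = 2.0349 / 0.070844 ≈ 28.723 minutes.

29 minutes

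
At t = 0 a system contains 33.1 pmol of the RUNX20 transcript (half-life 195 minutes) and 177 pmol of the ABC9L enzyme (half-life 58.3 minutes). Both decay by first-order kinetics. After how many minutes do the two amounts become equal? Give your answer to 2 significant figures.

Set 33.1·(1/2)^(t/195) = 177·(1/2)^(t/58.3).
Taking log₂: log₂(33.1/177) = t·(1/195 − 1/58.3).
log₂(0.18701) = -2.4188; 1/195 − 1/58.3 = -0.012024.
t = -2.4188 / -0.012024 ≈ 201.16 minutes.

200 minutes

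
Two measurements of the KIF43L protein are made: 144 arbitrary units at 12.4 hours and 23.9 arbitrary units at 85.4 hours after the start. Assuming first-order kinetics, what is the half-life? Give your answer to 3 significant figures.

Over Δt = 85.4 − 12.4 = 73 hours, the level fell by a factor of 144/23.9 ≈ 6.0251.
n = log₂(6.0251) ≈ 2.591 half-lives, so t½ = 73/2.591 ≈ 28.175 hours.

28.2 hours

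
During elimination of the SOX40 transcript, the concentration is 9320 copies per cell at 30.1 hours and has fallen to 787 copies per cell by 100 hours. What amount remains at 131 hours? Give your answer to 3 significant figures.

Over Δt = 100 − 30.1 = 69.9 hours, the level fell by a factor of 9320/787 ≈ 11.842.
n = log₂(11.842) ≈ 3.5659 half-lives, so t½ = 69.9/3.5659 ≈ 19.602 hours.
From t = 100 to t = 131: 787 × (1/2)^((131−100)/19.602) ≈ 262.97 copies per cell.

263 copies per cell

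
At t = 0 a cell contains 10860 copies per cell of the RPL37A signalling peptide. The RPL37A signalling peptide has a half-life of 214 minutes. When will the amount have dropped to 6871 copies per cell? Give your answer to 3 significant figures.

Fraction remaining = 6871/10860 ≈ 0.63269.
n = log₂(10860/6871) = ln(1.5806)/ln 2 ≈ 0.66043 half-lives.
t = n × t½ = 0.66043 × 214 ≈ 141.33 minutes.

141 minutes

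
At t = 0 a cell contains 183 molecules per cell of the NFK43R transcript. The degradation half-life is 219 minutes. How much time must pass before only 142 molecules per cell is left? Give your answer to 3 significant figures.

80.1 minutes

Fraction remaining = 142/183 ≈ 0.77596.
n = log₂(183/142) = ln(1.2887)/ln 2 ≈ 0.36595 half-lives.
t = n × t½ = 0.36595 × 219 ≈ 80.144 minutes.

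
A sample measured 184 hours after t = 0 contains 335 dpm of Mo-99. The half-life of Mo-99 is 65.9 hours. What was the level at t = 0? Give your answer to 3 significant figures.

Number of half-lives elapsed: n = 184/65.9 ≈ 2.7921.
A₀ = A × 2^n = 335 × 2^2.7921 = 335 × 6.9264 ≈ 2320.3 dpm.

2320 dpm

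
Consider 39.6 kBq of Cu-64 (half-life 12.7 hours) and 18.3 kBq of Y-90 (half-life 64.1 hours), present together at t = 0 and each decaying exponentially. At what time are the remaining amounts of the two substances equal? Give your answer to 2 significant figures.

Set 39.6·(1/2)^(t/12.7) = 18.3·(1/2)^(t/64.1).
Taking log₂: log₂(39.6/18.3) = t·(1/12.7 − 1/64.1).
log₂(2.1639) = 1.1137; 1/12.7 − 1/64.1 = 0.06314.
t = 1.1137 / 0.06314 ≈ 17.638 hours.

18 hours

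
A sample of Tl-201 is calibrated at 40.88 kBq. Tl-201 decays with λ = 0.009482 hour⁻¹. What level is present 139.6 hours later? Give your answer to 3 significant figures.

t½ = ln 2 / λ = 0.69315 / 0.009482 ≈ 73.101 hours.
Number of half-lives: n = 139.6/73.101 ≈ 1.9097.
Remaining = 40.88 × (1/2)^1.9097 = 40.88 × 0.26615 ≈ 10.88 kBq.

10.9 kBq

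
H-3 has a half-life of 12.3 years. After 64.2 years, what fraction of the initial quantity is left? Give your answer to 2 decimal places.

n = 64.2/12.3 ≈ 5.2195 half-lives.
Fraction remaining = (1/2)^5.2195 ≈ 0.026839.

0.03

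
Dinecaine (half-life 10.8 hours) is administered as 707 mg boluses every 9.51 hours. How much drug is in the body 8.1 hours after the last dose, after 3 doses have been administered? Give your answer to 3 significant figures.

The 3 doses were given 27.12, 17.61, 8.1 hours ago.
Total = 707·(1/2)^(27.12/10.8) + 707·(1/2)^(17.61/10.8) + 707·(1/2)^(8.1/10.8)
      = 124.02 + 228.34 + 420.38 ≈ 772.74 mg.

773 mg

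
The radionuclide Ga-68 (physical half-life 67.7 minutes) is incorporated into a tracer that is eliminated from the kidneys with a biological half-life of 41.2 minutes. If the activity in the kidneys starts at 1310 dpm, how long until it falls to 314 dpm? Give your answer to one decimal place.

52.8 minutes

1/t_eff = 1/t_phys + 1/t_biol = 1/67.7 + 1/41.2 = 0.039043 per minute.
t_eff = 67.7 × 41.2 / (67.7 + 41.2) ≈ 25.613 minutes.
n = log₂(1310/314) ≈ 2.0607; t = 2.0607 × 25.613 ≈ 52.781 minutes.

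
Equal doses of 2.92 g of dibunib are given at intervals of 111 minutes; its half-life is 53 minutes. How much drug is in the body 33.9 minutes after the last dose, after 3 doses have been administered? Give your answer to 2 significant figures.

The 3 doses were given 255.9, 144.9, 33.9 minutes ago.
Total = 2.92·(1/2)^(255.9/53) + 2.92·(1/2)^(144.9/53) + 2.92·(1/2)^(33.9/53)
      = 0.10278 + 0.43891 + 1.8743 ≈ 2.416 g.

2.4 g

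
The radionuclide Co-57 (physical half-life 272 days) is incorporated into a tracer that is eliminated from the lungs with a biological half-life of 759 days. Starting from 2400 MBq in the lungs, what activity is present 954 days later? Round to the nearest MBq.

1/t_eff = 1/t_phys + 1/t_biol = 1/272 + 1/759 = 0.004994 per day.
t_eff = 272 × 759 / (272 + 759) ≈ 200.24 days.
Remaining = 2400 × (1/2)^(954/200.24) = 2400 × (1/2)^4.7643 ≈ 88.313 MBq.

88 MBq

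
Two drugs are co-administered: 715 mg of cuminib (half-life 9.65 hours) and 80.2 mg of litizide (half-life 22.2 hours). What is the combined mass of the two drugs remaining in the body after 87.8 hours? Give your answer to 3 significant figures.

6.48 mg

cuminib: 715 × (1/2)^(87.8/9.65) = 715 × (1/2)^9.0984 ≈ 1.3044 mg.
litizide: 80.2 × (1/2)^(87.8/22.2) = 80.2 × (1/2)^3.955 ≈ 5.1715 mg.
Total = 1.3044 + 5.1715 ≈ 6.4758 mg.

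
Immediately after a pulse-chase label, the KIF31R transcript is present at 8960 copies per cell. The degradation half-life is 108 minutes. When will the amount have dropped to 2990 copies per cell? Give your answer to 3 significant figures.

Fraction remaining = 2990/8960 ≈ 0.33371.
n = log₂(8960/2990) = ln(2.9967)/ln 2 ≈ 1.5834 half-lives.
t = n × t½ = 1.5834 × 108 ≈ 171 minutes.

171 minutes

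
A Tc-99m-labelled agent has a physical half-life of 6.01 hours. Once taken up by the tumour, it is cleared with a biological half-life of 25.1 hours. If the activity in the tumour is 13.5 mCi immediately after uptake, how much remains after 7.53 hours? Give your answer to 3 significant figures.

1/t_eff = 1/t_phys + 1/t_biol = 1/6.01 + 1/25.1 = 0.20623 per hour.
t_eff = 6.01 × 25.1 / (6.01 + 25.1) ≈ 4.849 hours.
Remaining = 13.5 × (1/2)^(7.53/4.849) = 13.5 × (1/2)^1.5529 ≈ 4.6011 mCi.

4.60 mCi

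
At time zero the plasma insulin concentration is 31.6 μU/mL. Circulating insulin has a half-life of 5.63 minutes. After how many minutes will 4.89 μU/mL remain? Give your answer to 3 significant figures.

Fraction remaining = 4.89/31.6 ≈ 0.15475.
n = log₂(31.6/4.89) = ln(6.4622)/ln 2 ≈ 2.692 half-lives.
t = n × t½ = 2.692 × 5.63 ≈ 15.156 minutes.

15.2 minutes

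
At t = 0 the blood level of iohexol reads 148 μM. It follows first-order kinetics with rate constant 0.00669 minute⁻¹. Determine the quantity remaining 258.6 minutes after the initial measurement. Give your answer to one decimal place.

26.2 μM

t½ = ln 2 / k = 0.69315 / 0.00669 ≈ 103.61 minutes.
Number of half-lives: n = 258.6/103.61 ≈ 2.4959.
Remaining = 148 × (1/2)^2.4959 = 148 × 0.17728 ≈ 26.237 μM.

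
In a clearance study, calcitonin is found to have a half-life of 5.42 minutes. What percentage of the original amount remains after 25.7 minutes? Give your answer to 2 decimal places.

n = 25.7/5.42 ≈ 4.7417 half-lives.
Fraction remaining = (1/2)^4.7417 ≈ 0.037377, i.e. 3.7377%.

3.74%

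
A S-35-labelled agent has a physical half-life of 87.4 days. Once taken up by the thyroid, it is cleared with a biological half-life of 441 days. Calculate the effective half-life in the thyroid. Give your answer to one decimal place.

72.9 days

1/t_eff = 1/t_phys + 1/t_biol = 1/87.4 + 1/441 = 0.013709 per day.
t_eff = 87.4 × 441 / (87.4 + 441) ≈ 72.944 days.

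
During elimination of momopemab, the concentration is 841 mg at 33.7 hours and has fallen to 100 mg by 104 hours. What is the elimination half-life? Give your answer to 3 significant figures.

22.9 hours

Over Δt = 104 − 33.7 = 70.3 hours, the level fell by a factor of 841/100 ≈ 8.41.
n = log₂(8.41) ≈ 3.0721 half-lives, so t½ = 70.3/3.0721 ≈ 22.883 hours.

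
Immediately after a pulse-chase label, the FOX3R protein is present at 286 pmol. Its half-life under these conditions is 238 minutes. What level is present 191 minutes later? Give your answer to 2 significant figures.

160 pmol

Number of half-lives: n = 191/238 ≈ 0.80252.
Remaining = 286 × (1/2)^0.80252 = 286 × 0.57335 ≈ 163.98 pmol.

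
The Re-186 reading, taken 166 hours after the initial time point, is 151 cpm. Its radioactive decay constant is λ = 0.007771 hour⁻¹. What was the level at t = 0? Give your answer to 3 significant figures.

t½ = ln 2 / λ = 0.69315 / 0.007771 ≈ 89.197 hours.
Number of half-lives elapsed: n = 166/89.197 ≈ 1.8611.
A₀ = A × 2^n = 151 × 2^1.8611 = 151 × 3.6327 ≈ 548.54 cpm.

549 cpm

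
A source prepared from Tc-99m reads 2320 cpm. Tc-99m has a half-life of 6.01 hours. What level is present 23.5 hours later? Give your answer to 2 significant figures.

Number of half-lives: n = 23.5/6.01 ≈ 3.9101.
Remaining = 2320 × (1/2)^3.9101 = 2320 × 0.066516 ≈ 154.32 cpm.

150 cpm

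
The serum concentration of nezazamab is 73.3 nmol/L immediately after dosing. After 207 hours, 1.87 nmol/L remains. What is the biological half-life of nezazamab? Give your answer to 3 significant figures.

A/A₀ = 1.87/73.3 ≈ 0.025512.
n = log₂(39.198) ≈ 5.2927 half-lives elapsed in 207 hours.
t½ = 207/5.2927 ≈ 39.11 hours.

39.1 hours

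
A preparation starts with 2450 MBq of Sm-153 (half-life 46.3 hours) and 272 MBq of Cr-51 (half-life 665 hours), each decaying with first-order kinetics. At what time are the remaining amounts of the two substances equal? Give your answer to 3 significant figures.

158 hours

Set 2450·(1/2)^(t/46.3) = 272·(1/2)^(t/665).
Taking log₂: log₂(2450/272) = t·(1/46.3 − 1/665).
log₂(9.0074) = 3.1711; 1/46.3 − 1/665 = 0.020095.
t = 3.1711 / 0.020095 ≈ 157.81 hours.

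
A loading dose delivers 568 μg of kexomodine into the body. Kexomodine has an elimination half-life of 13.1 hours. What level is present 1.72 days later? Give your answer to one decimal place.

Convert the elapsed time: 1.72 days = 41.28 hours.
Number of half-lives: n = 41.28/13.1 ≈ 3.1511.
Remaining = 568 × (1/2)^3.1511 = 568 × 0.11257 ≈ 63.938 μg.

63.9 μg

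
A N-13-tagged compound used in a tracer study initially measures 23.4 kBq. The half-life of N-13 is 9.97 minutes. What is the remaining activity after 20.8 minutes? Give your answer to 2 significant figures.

5.5 kBq

Number of half-lives: n = 20.8/9.97 ≈ 2.0863.
Remaining = 23.4 × (1/2)^2.0863 = 23.4 × 0.23549 ≈ 5.5105 kBq.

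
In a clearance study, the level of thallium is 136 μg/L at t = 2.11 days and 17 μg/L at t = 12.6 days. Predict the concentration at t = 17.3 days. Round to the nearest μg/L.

7 μg/L

Over Δt = 12.6 − 2.11 = 10.49 days, the level fell by a factor of 136/17 ≈ 8.
n = log₂(8) ≈ 3 half-lives, so t½ = 10.49/3 ≈ 3.4967 days.
From t = 12.6 to t = 17.3: 17 × (1/2)^((17.3−12.6)/3.4967) ≈ 6.6961 μg/L.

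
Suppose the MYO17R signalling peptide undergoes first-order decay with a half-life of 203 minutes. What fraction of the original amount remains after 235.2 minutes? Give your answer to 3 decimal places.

n = 235.2/203 ≈ 1.1586 half-lives.
Fraction remaining = (1/2)^1.1586 ≈ 0.44794.

0.448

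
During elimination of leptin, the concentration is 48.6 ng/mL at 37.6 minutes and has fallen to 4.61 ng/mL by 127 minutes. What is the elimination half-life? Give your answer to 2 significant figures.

Over Δt = 127 − 37.6 = 89.4 minutes, the level fell by a factor of 48.6/4.61 ≈ 10.542.
n = log₂(10.542) ≈ 3.3981 half-lives, so t½ = 89.4/3.3981 ≈ 26.309 minutes.

26 minutes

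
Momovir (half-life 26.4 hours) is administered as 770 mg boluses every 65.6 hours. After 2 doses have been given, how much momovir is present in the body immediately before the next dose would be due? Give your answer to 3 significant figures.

162 mg

The 2 doses were given 131.2, 65.6 hours ago.
Total = 770·(1/2)^(131.2/26.4) + 770·(1/2)^(65.6/26.4)
      = 24.573 + 137.56 ≈ 162.13 mg.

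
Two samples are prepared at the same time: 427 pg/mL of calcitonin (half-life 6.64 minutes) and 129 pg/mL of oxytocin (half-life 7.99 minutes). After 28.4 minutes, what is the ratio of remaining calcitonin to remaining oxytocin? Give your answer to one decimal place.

calcitonin: 427 × (1/2)^(28.4/6.64) = 427 × (1/2)^4.2771 ≈ 22.024 pg/mL.
oxytocin: 129 × (1/2)^(28.4/7.99) = 129 × (1/2)^3.5544 ≈ 10.98 pg/mL.
Ratio ≈ 22.024 / 10.98 ≈ 2.0058.

2.0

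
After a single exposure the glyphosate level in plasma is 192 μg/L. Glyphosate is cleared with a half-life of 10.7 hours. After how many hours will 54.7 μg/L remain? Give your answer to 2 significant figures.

Fraction remaining = 54.7/192 ≈ 0.2849.
n = log₂(192/54.7) = ln(3.5101)/ln 2 ≈ 1.8115 half-lives.
t = n × t½ = 1.8115 × 10.7 ≈ 19.383 hours.

19 hours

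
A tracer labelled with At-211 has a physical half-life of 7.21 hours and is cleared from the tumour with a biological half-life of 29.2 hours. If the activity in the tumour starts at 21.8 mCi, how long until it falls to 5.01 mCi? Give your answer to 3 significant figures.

1/t_eff = 1/t_phys + 1/t_biol = 1/7.21 + 1/29.2 = 0.17294 per hour.
t_eff = 7.21 × 29.2 / (7.21 + 29.2) ≈ 5.7823 hours.
n = log₂(21.8/5.01) ≈ 2.1214; t = 2.1214 × 5.7823 ≈ 12.267 hours.

12.3 hours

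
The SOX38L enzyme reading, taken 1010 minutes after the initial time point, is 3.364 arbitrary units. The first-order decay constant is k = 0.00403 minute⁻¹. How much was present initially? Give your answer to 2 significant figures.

t½ = ln 2 / k = 0.69315 / 0.00403 ≈ 172 minutes.
Number of half-lives elapsed: n = 1010/172 ≈ 5.8722.
A₀ = A × 2^n = 3.364 × 2^5.8722 = 3.364 × 58.575 ≈ 197.04 arbitrary units.

200 arbitrary units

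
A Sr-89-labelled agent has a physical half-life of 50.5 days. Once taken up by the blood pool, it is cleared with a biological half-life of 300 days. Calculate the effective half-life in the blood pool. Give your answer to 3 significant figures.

1/t_eff = 1/t_phys + 1/t_biol = 1/50.5 + 1/300 = 0.023135 per day.
t_eff = 50.5 × 300 / (50.5 + 300) ≈ 43.224 days.

43.2 days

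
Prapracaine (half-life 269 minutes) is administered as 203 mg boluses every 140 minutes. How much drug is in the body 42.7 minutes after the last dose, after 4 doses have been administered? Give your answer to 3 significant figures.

459 mg

The 4 doses were given 462.7, 322.7, 182.7, 42.7 minutes ago.
Total = 203·(1/2)^(462.7/269) + 203·(1/2)^(322.7/269) + 203·(1/2)^(182.7/269) + 203·(1/2)^(42.7/269)
      = 61.617 + 88.384 + 126.78 + 181.85 ≈ 458.63 mg.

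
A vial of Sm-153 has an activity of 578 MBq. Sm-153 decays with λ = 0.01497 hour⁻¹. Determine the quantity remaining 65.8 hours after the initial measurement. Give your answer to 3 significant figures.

216 MBq

t½ = ln 2 / λ = 0.69315 / 0.01497 ≈ 46.302 hours.
Number of half-lives: n = 65.8/46.302 ≈ 1.4211.
Remaining = 578 × (1/2)^1.4211 = 578 × 0.37343 ≈ 215.84 MBq.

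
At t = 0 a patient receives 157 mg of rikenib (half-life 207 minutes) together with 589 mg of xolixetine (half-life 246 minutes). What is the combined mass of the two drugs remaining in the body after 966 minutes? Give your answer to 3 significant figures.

44.9 mg

rikenib: 157 × (1/2)^(966/207) = 157 × (1/2)^4.6667 ≈ 6.1815 mg.
xolixetine: 589 × (1/2)^(966/246) = 589 × (1/2)^3.9268 ≈ 38.728 mg.
Total = 6.1815 + 38.728 ≈ 44.909 mg.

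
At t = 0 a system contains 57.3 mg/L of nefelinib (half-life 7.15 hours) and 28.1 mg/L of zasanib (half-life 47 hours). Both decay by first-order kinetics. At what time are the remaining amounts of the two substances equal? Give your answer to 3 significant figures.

8.67 hours

Set 57.3·(1/2)^(t/7.15) = 28.1·(1/2)^(t/47).
Taking log₂: log₂(57.3/28.1) = t·(1/7.15 − 1/47).
log₂(2.0391) = 1.028; 1/7.15 − 1/47 = 0.11858.
t = 1.028 / 0.11858 ≈ 8.6687 hours.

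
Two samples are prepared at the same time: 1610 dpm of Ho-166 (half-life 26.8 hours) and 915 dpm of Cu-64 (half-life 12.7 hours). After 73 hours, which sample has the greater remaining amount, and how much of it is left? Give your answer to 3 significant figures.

Ho-166, 244 dpm

Ho-166: 1610 × (1/2)^2.7239 ≈ 243.7 dpm.
Cu-64: 915 × (1/2)^5.748 ≈ 17.025 dpm.
Ho-166 has more remaining, at ≈ 243.7 dpm.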